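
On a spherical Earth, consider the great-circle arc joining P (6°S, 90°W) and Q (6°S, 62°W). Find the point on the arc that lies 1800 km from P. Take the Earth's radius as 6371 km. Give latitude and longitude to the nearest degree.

Convert each endpoint to a unit vector on the sphere (x = cos φ cos λ, y = cos φ sin λ, z = sin φ).
The central angle between the endpoints is δ = arccos(p₁·p₂) ≈ 0.486 rad (27.8°). The total great-circle distance is δ·R ≈ 0.486 × 6371 ≈ 3096 km, so the target fraction is f = 1800/3096 ≈ 0.581.
Interpolate at f ≈ 0.581 with slerp weights a = sin((1−f)δ)/sin δ ≈ 0.433, b = sin(fδ)/sin δ ≈ 0.597.
p = a·p₁ + b·p₂ ≈ (0.279, -0.954, -0.108); φ = arcsin(p_z) ≈ -6.18°, λ = atan2(p_y, p_x) ≈ -73.72°.

≈ (6°S, 74°W)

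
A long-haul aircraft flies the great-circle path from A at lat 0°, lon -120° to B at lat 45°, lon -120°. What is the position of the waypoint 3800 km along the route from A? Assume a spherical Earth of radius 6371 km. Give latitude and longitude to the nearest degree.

The haversine formula gives a central angle δ ≈ 0.785 rad (45.0°) between the endpoints. The total great-circle distance is δ·R ≈ 0.785 × 6371 ≈ 5004 km, so the target fraction is f = 3800/5004 ≈ 0.759.
Interpolate at f ≈ 0.759 with slerp weights a = sin((1−f)δ)/sin δ ≈ 0.266, b = sin(fδ)/sin δ ≈ 0.794.
p = a·p₁ + b·p₂ ≈ (-0.414, -0.716, 0.562); φ = arcsin(p_z) ≈ 34.17°, λ = atan2(p_y, p_x) ≈ -120.00°.

≈ lat 34°, lon -120°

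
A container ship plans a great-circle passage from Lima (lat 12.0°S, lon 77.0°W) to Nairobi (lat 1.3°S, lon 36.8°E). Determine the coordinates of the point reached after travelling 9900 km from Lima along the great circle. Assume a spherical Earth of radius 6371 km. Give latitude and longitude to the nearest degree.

From cos δ = sin φ₁ sin φ₂ + cos φ₁ cos φ₂ cos Δλ, the central angle is δ ≈ 1.971 rad (112.9°). The total great-circle distance is δ·R ≈ 1.971 × 6371 ≈ 12559 km, so the target fraction is f = 9900/12559 ≈ 0.788.
Interpolate at f ≈ 0.788 with slerp weights a = sin((1−f)δ)/sin δ ≈ 0.440, b = sin(fδ)/sin δ ≈ 1.086.
p = a·p₁ + b·p₂ ≈ (0.966, 0.231, -0.116); φ = arcsin(p_z) ≈ -6.67°, λ = atan2(p_y, p_x) ≈ 13.43°.

≈ lat 7°S, lon 13°E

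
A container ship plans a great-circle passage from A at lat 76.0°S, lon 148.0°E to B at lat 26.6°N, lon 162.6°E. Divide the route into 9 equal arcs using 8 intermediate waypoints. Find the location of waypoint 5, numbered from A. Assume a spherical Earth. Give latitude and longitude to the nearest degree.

Convert each endpoint to a unit vector on the sphere (x = cos φ cos λ, y = cos φ sin λ, z = sin φ).
The central angle between the endpoints is δ = arccos(p₁·p₂) ≈ 1.798 rad (103.0°).
Interpolate at f = 5/9 with slerp weights a = sin((1−f)δ)/sin δ ≈ 0.736, b = sin(fδ)/sin δ ≈ 0.863.
p = a·p₁ + b·p₂ ≈ (-0.887, 0.325, -0.327); φ = arcsin(p_z) ≈ -19.11°, λ = atan2(p_y, p_x) ≈ 159.88°.

≈ lat 19°S, lon 160°E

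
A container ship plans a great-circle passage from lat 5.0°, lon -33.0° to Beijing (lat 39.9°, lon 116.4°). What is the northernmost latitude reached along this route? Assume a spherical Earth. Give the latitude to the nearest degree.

≈ 61°

The great circle lies in the plane with unit normal n̂ = (p₁ × p₂)/|p₁ × p₂|.
Here n̂_z ≈ +0.487; the vertex latitude is φ_max = arccos|n̂_z| ≈ 60.8°.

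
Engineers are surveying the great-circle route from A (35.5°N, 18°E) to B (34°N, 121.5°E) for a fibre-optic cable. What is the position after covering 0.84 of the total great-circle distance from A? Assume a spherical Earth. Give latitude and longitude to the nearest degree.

From cos δ = sin φ₁ sin φ₂ + cos φ₁ cos φ₂ cos Δλ, the central angle is δ ≈ 1.403 rad (80.4°).
Interpolate at f = 0.84 with slerp weights a = sin((1−f)δ)/sin δ ≈ 0.226, b = sin(fδ)/sin δ ≈ 0.937.
p = a·p₁ + b·p₂ ≈ (-0.231, 0.719, 0.655); φ = arcsin(p_z) ≈ 40.93°, λ = atan2(p_y, p_x) ≈ 107.82°.

≈ (41°N, 108°E)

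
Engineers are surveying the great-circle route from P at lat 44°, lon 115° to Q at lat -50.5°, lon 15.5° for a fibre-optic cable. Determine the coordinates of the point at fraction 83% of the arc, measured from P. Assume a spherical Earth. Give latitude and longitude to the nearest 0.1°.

From cos δ = sin φ₁ sin φ₂ + cos φ₁ cos φ₂ cos Δλ, the central angle is δ ≈ 2.229 rad (127.7°).
Interpolate at f = 0.83 with slerp weights a = sin((1−f)δ)/sin δ ≈ 0.467, b = sin(fδ)/sin δ ≈ 1.215.
p = a·p₁ + b·p₂ ≈ (0.603, 0.511, -0.613); φ = arcsin(p_z) ≈ -37.79°, λ = atan2(p_y, p_x) ≈ 40.32°.

≈ lat -37.8°, lon 40.3°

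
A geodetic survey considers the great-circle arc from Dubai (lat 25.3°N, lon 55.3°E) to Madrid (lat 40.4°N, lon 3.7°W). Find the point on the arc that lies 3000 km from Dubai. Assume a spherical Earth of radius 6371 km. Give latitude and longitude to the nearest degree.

Write both endpoints as unit vectors p₁, p₂ with components (cos φ cos λ, cos φ sin λ, sin φ).
The central angle between the endpoints is δ = arccos(p₁·p₂) ≈ 0.887 rad (50.8°). The total great-circle distance is δ·R ≈ 0.887 × 6371 ≈ 5652 km, so the target fraction is f = 3000/5652 ≈ 0.531.
Interpolate at f ≈ 0.531 with slerp weights a = sin((1−f)δ)/sin δ ≈ 0.522, b = sin(fδ)/sin δ ≈ 0.585.
p = a·p₁ + b·p₂ ≈ (0.713, 0.359, 0.602); φ = arcsin(p_z) ≈ 37.02°, λ = atan2(p_y, p_x) ≈ 26.72°.

≈ lat 37°N, lon 27°E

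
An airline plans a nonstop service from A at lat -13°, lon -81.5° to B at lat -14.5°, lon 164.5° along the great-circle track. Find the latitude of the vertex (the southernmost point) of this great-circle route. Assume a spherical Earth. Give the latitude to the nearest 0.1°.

The great circle lies in the plane with unit normal n̂ = (p₁ × p₂)/|p₁ × p₂|.
Here n̂_z ≈ -0.912; the vertex latitude is φ_max = arccos|n̂_z| ≈ 24.2°.

≈ -24.2°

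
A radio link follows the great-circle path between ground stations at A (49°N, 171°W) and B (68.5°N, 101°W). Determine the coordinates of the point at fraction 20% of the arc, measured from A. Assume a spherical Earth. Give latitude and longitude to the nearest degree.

Write both endpoints as unit vectors p₁, p₂ with components (cos φ cos λ, cos φ sin λ, sin φ).
The central angle between the endpoints is δ = arccos(p₁·p₂) ≈ 0.669 rad (38.3°).
Interpolate at f = 0.20 with slerp weights a = sin((1−f)δ)/sin δ ≈ 0.822, b = sin(fδ)/sin δ ≈ 0.215.
p = a·p₁ + b·p₂ ≈ (-0.548, -0.162, 0.821); φ = arcsin(p_z) ≈ 55.16°, λ = atan2(p_y, p_x) ≈ -163.55°.

≈ (55°N, 164°W)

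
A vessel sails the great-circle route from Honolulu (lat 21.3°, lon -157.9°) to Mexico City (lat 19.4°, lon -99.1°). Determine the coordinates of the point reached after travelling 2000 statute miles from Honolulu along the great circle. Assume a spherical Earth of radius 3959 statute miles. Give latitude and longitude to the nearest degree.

≈ lat 23°, lon -127°

From cos δ = sin φ₁ sin φ₂ + cos φ₁ cos φ₂ cos Δλ, the central angle is δ ≈ 0.957 rad (54.8°). The total great-circle distance is δ·R ≈ 0.957 × 3959 ≈ 3789 mi, so the target fraction is f = 2000/3789 ≈ 0.528.
Interpolate at f ≈ 0.528 with slerp weights a = sin((1−f)δ)/sin δ ≈ 0.534, b = sin(fδ)/sin δ ≈ 0.592.
p = a·p₁ + b·p₂ ≈ (-0.549, -0.739, 0.391); φ = arcsin(p_z) ≈ 23.00°, λ = atan2(p_y, p_x) ≈ -126.65°.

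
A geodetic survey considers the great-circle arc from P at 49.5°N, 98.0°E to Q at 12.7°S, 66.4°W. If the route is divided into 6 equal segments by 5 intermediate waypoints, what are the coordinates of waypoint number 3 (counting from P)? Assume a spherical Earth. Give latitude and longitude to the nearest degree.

The haversine formula gives a central angle δ ≈ 2.461 rad (141.0°) between the endpoints.
Interpolate at f = 3/6 with slerp weights a = sin((1−f)δ)/sin δ ≈ 1.499, b = sin(fδ)/sin δ ≈ 1.499.
p = a·p₁ + b·p₂ ≈ (0.450, -0.376, 0.810); φ = arcsin(p_z) ≈ 54.11°, λ = atan2(p_y, p_x) ≈ -39.88°.

≈ 54°N, 40°W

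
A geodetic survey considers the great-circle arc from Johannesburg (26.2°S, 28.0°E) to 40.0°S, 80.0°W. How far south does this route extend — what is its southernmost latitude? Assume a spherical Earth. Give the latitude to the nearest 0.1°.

The great circle lies in the plane with unit normal n̂ = (p₁ × p₂)/|p₁ × p₂|.
Here n̂_z ≈ -0.655; the vertex latitude is φ_max = arccos|n̂_z| ≈ 49.1°.

≈ 49.1°S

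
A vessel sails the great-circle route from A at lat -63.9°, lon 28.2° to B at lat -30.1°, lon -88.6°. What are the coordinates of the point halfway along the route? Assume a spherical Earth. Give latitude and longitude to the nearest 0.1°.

The haversine formula gives a central angle δ ≈ 1.288 rad (73.8°) between the endpoints.
Interpolate at f = 1/2 with slerp weights a = sin((1−f)δ)/sin δ ≈ 0.625, b = sin(fδ)/sin δ ≈ 0.625.
p = a·p₁ + b·p₂ ≈ (0.256, -0.411, -0.875); φ = arcsin(p_z) ≈ -61.06°, λ = atan2(p_y, p_x) ≈ -58.11°.

≈ lat -61.1°, lon -58.1°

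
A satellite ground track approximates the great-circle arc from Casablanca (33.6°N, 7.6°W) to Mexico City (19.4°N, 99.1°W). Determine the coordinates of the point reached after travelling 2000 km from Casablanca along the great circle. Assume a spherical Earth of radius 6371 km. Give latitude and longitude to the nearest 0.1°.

≈ (37.0°N, 29.3°W)

Convert each endpoint to a unit vector on the sphere (x = cos φ cos λ, y = cos φ sin λ, z = sin φ).
The central angle between the endpoints is δ = arccos(p₁·p₂) ≈ 1.407 rad (80.6°). The total great-circle distance is δ·R ≈ 1.407 × 6371 ≈ 8963 km, so the target fraction is f = 2000/8963 ≈ 0.223.
Interpolate at f ≈ 0.223 with slerp weights a = sin((1−f)δ)/sin δ ≈ 0.900, b = sin(fδ)/sin δ ≈ 0.313.
p = a·p₁ + b·p₂ ≈ (0.696, -0.391, 0.602); φ = arcsin(p_z) ≈ 37.02°, λ = atan2(p_y, p_x) ≈ -29.29°.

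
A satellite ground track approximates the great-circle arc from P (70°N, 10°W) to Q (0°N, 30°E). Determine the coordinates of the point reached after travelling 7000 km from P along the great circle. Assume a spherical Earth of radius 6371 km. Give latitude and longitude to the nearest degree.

Convert each endpoint to a unit vector on the sphere (x = cos φ cos λ, y = cos φ sin λ, z = sin φ).
The central angle between the endpoints is δ = arccos(p₁·p₂) ≈ 1.306 rad (74.8°). The total great-circle distance is δ·R ≈ 1.306 × 6371 ≈ 8319 km, so the target fraction is f = 7000/8319 ≈ 0.841.
Interpolate at f ≈ 0.841 with slerp weights a = sin((1−f)δ)/sin δ ≈ 0.213, b = sin(fδ)/sin δ ≈ 0.923.
p = a·p₁ + b·p₂ ≈ (0.871, 0.449, 0.200); φ = arcsin(p_z) ≈ 11.54°, λ = atan2(p_y, p_x) ≈ 27.26°.

≈ (12°N, 27°E)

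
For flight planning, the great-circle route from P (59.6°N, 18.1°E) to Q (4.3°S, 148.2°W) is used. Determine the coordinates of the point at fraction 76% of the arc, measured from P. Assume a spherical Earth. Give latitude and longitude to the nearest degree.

The haversine formula gives a central angle δ ≈ 2.159 rad (123.7°) between the endpoints.
Interpolate at f = 0.76 with slerp weights a = sin((1−f)δ)/sin δ ≈ 0.595, b = sin(fδ)/sin δ ≈ 1.199.
p = a·p₁ + b·p₂ ≈ (-0.730, -0.536, 0.424); φ = arcsin(p_z) ≈ 25.06°, λ = atan2(p_y, p_x) ≈ -143.68°.

≈ (25°N, 144°W)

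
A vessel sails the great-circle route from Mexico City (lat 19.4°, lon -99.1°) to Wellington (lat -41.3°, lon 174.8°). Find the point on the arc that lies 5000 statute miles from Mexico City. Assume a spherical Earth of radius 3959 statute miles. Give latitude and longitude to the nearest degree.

≈ lat -29°, lon -155°

The haversine formula gives a central angle δ ≈ 1.743 rad (99.8°) between the endpoints. The total great-circle distance is δ·R ≈ 1.743 × 3959 ≈ 6899 mi, so the target fraction is f = 5000/6899 ≈ 0.725.
Interpolate at f ≈ 0.725 with slerp weights a = sin((1−f)δ)/sin δ ≈ 0.468, b = sin(fδ)/sin δ ≈ 0.967.
p = a·p₁ + b·p₂ ≈ (-0.794, -0.370, -0.483); φ = arcsin(p_z) ≈ -28.87°, λ = atan2(p_y, p_x) ≈ -154.98°.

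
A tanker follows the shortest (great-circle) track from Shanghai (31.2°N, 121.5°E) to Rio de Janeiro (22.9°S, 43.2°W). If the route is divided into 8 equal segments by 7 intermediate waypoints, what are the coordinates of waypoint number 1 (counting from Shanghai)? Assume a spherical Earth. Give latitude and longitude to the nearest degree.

≈ 39°N, 98°E

Write both endpoints as unit vectors p₁, p₂ with components (cos φ cos λ, cos φ sin λ, sin φ).
The central angle between the endpoints is δ = arccos(p₁·p₂) ≈ 2.864 rad (164.1°).
Interpolate at f = 1/8 with slerp weights a = sin((1−f)δ)/sin δ ≈ 2.164, b = sin(fδ)/sin δ ≈ 1.277.
p = a·p₁ + b·p₂ ≈ (-0.110, 0.773, 0.624); φ = arcsin(p_z) ≈ 38.63°, λ = atan2(p_y, p_x) ≈ 98.10°.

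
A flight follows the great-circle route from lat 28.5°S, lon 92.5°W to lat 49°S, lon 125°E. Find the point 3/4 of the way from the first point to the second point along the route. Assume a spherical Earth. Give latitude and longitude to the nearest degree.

Convert each endpoint to a unit vector on the sphere (x = cos φ cos λ, y = cos φ sin λ, z = sin φ).
The central angle between the endpoints is δ = arccos(p₁·p₂) ≈ 1.668 rad (95.6°).
Interpolate at f = 3/4 with slerp weights a = sin((1−f)δ)/sin δ ≈ 0.407, b = sin(fδ)/sin δ ≈ 0.954.
p = a·p₁ + b·p₂ ≈ (-0.375, 0.155, -0.914); φ = arcsin(p_z) ≈ -66.08°, λ = atan2(p_y, p_x) ≈ 157.48°.

≈ lat 66°S, lon 157°E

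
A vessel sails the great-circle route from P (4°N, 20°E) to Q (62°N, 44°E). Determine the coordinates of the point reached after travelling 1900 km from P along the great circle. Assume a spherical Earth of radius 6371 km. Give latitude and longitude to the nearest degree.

≈ (21°N, 24°E)

Convert each endpoint to a unit vector on the sphere (x = cos φ cos λ, y = cos φ sin λ, z = sin φ).
The central angle between the endpoints is δ = arccos(p₁·p₂) ≈ 1.059 rad (60.7°). The total great-circle distance is δ·R ≈ 1.059 × 6371 ≈ 6749 km, so the target fraction is f = 1900/6749 ≈ 0.282.
Interpolate at f ≈ 0.282 with slerp weights a = sin((1−f)δ)/sin δ ≈ 0.791, b = sin(fδ)/sin δ ≈ 0.337.
p = a·p₁ + b·p₂ ≈ (0.855, 0.380, 0.353); φ = arcsin(p_z) ≈ 20.65°, λ = atan2(p_y, p_x) ≈ 23.94°.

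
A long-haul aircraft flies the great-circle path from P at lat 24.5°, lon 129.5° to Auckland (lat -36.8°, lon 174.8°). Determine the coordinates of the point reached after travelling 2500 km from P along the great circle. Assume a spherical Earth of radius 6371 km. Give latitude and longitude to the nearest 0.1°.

≈ lat 5.9°, lon 142.6°

The haversine formula gives a central angle δ ≈ 1.304 rad (74.7°) between the endpoints. The total great-circle distance is δ·R ≈ 1.304 × 6371 ≈ 8305 km, so the target fraction is f = 2500/8305 ≈ 0.301.
Interpolate at f ≈ 0.301 with slerp weights a = sin((1−f)δ)/sin δ ≈ 0.819, b = sin(fδ)/sin δ ≈ 0.396.
p = a·p₁ + b·p₂ ≈ (-0.790, 0.604, 0.102); φ = arcsin(p_z) ≈ 5.87°, λ = atan2(p_y, p_x) ≈ 142.61°.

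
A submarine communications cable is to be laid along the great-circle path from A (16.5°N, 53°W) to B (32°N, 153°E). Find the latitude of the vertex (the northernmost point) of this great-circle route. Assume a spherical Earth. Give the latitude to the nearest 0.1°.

The great circle lies in the plane with unit normal n̂ = (p₁ × p₂)/|p₁ × p₂|.
Here n̂_z ≈ -0.438; the vertex latitude is φ_max = arccos|n̂_z| ≈ 64.0°.

≈ 64.0°N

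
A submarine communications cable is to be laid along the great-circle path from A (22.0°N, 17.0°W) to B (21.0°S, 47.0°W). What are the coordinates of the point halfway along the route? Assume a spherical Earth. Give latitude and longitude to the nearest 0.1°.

≈ (0.5°N, 32.1°W)

From cos δ = sin φ₁ sin φ₂ + cos φ₁ cos φ₂ cos Δλ, the central angle is δ ≈ 0.908 rad (52.0°).
Interpolate at f = 1/2 with slerp weights a = sin((1−f)δ)/sin δ ≈ 0.556, b = sin(fδ)/sin δ ≈ 0.556.
p = a·p₁ + b·p₂ ≈ (0.848, -0.531, 0.009); φ = arcsin(p_z) ≈ 0.52°, λ = atan2(p_y, p_x) ≈ -32.05°.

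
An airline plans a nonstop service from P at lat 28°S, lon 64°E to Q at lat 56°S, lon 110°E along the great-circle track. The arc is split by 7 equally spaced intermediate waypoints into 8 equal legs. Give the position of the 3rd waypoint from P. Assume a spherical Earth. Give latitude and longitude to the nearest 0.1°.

≈ lat 40.4°S, lon 76.4°E

Convert each endpoint to a unit vector on the sphere (x = cos φ cos λ, y = cos φ sin λ, z = sin φ).
The central angle between the endpoints is δ = arccos(p₁·p₂) ≈ 0.749 rad (42.9°).
Interpolate at f = 3/8 with slerp weights a = sin((1−f)δ)/sin δ ≈ 0.663, b = sin(fδ)/sin δ ≈ 0.407.
p = a·p₁ + b·p₂ ≈ (0.179, 0.740, -0.649); φ = arcsin(p_z) ≈ -40.44°, λ = atan2(p_y, p_x) ≈ 76.43°.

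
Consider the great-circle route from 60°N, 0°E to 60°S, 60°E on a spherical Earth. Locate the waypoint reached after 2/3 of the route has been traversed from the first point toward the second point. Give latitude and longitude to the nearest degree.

Convert each endpoint to a unit vector on the sphere (x = cos φ cos λ, y = cos φ sin λ, z = sin φ).
The central angle between the endpoints is δ = arccos(p₁·p₂) ≈ 2.246 rad (128.7°).
Interpolate at f = 2/3 with slerp weights a = sin((1−f)δ)/sin δ ≈ 0.872, b = sin(fδ)/sin δ ≈ 1.278.
p = a·p₁ + b·p₂ ≈ (0.755, 0.553, -0.351); φ = arcsin(p_z) ≈ -20.57°, λ = atan2(p_y, p_x) ≈ 36.22°.

≈ 21°S, 36°E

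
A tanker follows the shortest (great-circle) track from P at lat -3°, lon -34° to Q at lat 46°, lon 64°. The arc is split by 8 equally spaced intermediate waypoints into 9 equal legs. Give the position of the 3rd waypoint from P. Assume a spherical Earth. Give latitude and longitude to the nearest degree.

The haversine formula gives a central angle δ ≈ 1.705 rad (97.7°) between the endpoints.
Interpolate at f = 3/9 with slerp weights a = sin((1−f)δ)/sin δ ≈ 0.916, b = sin(fδ)/sin δ ≈ 0.543.
p = a·p₁ + b·p₂ ≈ (0.923, -0.172, 0.343); φ = arcsin(p_z) ≈ 20.05°, λ = atan2(p_y, p_x) ≈ -10.56°.

≈ lat 20°, lon -11°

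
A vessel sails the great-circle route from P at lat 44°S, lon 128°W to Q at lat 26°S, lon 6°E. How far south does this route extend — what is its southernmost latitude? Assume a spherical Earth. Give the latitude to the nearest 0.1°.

≈ 62.0°S

The great circle lies in the plane with unit normal n̂ = (p₁ × p₂)/|p₁ × p₂|.
Here n̂_z ≈ +0.470; the vertex latitude is φ_max = arccos|n̂_z| ≈ 62.0°.
Check via Clairaut: cos φ_max = |cos φ₁| · sin C = cos(44.0°)·sin(139.2°) ≈ 0.470, again giving ≈ 62.0°.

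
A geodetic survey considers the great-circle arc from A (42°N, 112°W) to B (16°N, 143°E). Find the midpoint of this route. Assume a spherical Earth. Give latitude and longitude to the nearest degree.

The haversine formula gives a central angle δ ≈ 1.571 rad (90.0°) between the endpoints.
Interpolate at f = 1/2 with slerp weights a = sin((1−f)δ)/sin δ ≈ 0.707, b = sin(fδ)/sin δ ≈ 0.707.
p = a·p₁ + b·p₂ ≈ (-0.740, -0.078, 0.668); φ = arcsin(p_z) ≈ 41.93°, λ = atan2(p_y, p_x) ≈ -173.97°.

≈ (42°N, 174°W)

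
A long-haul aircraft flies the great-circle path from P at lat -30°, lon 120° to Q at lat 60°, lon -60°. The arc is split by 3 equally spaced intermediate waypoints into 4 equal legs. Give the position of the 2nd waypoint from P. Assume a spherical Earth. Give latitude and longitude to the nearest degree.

Convert each endpoint to a unit vector on the sphere (x = cos φ cos λ, y = cos φ sin λ, z = sin φ).
The central angle between the endpoints is δ = arccos(p₁·p₂) ≈ 2.618 rad (150.0°).
Interpolate at f = 2/4 with slerp weights a = sin((1−f)δ)/sin δ ≈ 1.932, b = sin(fδ)/sin δ ≈ 1.932.
p = a·p₁ + b·p₂ ≈ (-0.354, 0.612, 0.707); φ = arcsin(p_z) ≈ 45.00°, λ = atan2(p_y, p_x) ≈ 120.00°.

≈ lat 45°, lon 120°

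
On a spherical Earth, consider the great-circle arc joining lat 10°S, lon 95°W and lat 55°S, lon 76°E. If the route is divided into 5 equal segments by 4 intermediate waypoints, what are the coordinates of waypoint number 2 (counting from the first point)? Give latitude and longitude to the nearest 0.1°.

Write both endpoints as unit vectors p₁, p₂ with components (cos φ cos λ, cos φ sin λ, sin φ).
The central angle between the endpoints is δ = arccos(p₁·p₂) ≈ 1.999 rad (114.6°).
Interpolate at f = 2/5 with slerp weights a = sin((1−f)δ)/sin δ ≈ 1.025, b = sin(fδ)/sin δ ≈ 0.789.
p = a·p₁ + b·p₂ ≈ (0.021, -0.566, -0.824); φ = arcsin(p_z) ≈ -55.47°, λ = atan2(p_y, p_x) ≈ -87.83°.

≈ lat 55.5°S, lon 87.8°W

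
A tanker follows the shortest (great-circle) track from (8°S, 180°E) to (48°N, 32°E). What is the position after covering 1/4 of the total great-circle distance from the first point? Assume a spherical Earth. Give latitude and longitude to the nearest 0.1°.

≈ (20.9°N, 164.0°E)

Convert each endpoint to a unit vector on the sphere (x = cos φ cos λ, y = cos φ sin λ, z = sin φ).
The central angle between the endpoints is δ = arccos(p₁·p₂) ≈ 2.299 rad (131.7°).
Interpolate at f = 1/4 with slerp weights a = sin((1−f)δ)/sin δ ≈ 1.324, b = sin(fδ)/sin δ ≈ 0.728.
p = a·p₁ + b·p₂ ≈ (-0.898, 0.258, 0.357); φ = arcsin(p_z) ≈ 20.91°, λ = atan2(p_y, p_x) ≈ 163.96°.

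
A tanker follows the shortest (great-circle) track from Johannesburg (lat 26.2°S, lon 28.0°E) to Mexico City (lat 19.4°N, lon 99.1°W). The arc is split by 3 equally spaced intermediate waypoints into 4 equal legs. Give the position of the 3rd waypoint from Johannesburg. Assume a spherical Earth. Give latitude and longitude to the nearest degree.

≈ lat 7°N, lon 68°W

The haversine formula gives a central angle δ ≈ 2.288 rad (131.1°) between the endpoints.
Interpolate at f = 3/4 with slerp weights a = sin((1−f)δ)/sin δ ≈ 0.718, b = sin(fδ)/sin δ ≈ 1.313.
p = a·p₁ + b·p₂ ≈ (0.373, -0.920, 0.119); φ = arcsin(p_z) ≈ 6.83°, λ = atan2(p_y, p_x) ≈ -67.93°.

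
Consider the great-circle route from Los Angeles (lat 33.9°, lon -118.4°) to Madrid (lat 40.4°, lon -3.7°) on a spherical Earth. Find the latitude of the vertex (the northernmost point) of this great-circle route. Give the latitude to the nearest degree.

The great circle lies in the plane with unit normal n̂ = (p₁ × p₂)/|p₁ × p₂|.
Here n̂_z ≈ +0.577; the vertex latitude is φ_max = arccos|n̂_z| ≈ 54.8°.

≈ 55°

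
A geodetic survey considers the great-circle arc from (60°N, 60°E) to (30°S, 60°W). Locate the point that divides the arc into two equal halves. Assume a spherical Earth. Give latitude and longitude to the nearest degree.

Convert each endpoint to a unit vector on the sphere (x = cos φ cos λ, y = cos φ sin λ, z = sin φ).
The central angle between the endpoints is δ = arccos(p₁·p₂) ≈ 2.278 rad (130.5°).
Interpolate at f = 1/2 with slerp weights a = sin((1−f)δ)/sin δ ≈ 1.194, b = sin(fδ)/sin δ ≈ 1.194.
p = a·p₁ + b·p₂ ≈ (0.816, -0.379, 0.437); φ = arcsin(p_z) ≈ 25.92°, λ = atan2(p_y, p_x) ≈ -24.90°.

≈ (26°N, 25°W)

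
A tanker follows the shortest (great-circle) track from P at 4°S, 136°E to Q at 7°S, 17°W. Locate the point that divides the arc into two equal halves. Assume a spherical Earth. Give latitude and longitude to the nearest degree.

≈ 22°S, 60°E

Convert each endpoint to a unit vector on the sphere (x = cos φ cos λ, y = cos φ sin λ, z = sin φ).
The central angle between the endpoints is δ = arccos(p₁·p₂) ≈ 2.634 rad (150.9°).
Interpolate at f = 1/2 with slerp weights a = sin((1−f)δ)/sin δ ≈ 1.990, b = sin(fδ)/sin δ ≈ 1.990.
p = a·p₁ + b·p₂ ≈ (0.461, 0.801, -0.381); φ = arcsin(p_z) ≈ -22.41°, λ = atan2(p_y, p_x) ≈ 60.10°.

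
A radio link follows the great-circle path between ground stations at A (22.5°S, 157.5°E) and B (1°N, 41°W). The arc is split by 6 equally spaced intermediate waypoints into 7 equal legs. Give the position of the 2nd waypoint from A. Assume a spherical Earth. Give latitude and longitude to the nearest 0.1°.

≈ (48.3°S, 158.3°W)

Write both endpoints as unit vectors p₁, p₂ with components (cos φ cos λ, cos φ sin λ, sin φ).
The central angle between the endpoints is δ = arccos(p₁·p₂) ≈ 2.652 rad (152.0°).
Interpolate at f = 2/7 with slerp weights a = sin((1−f)δ)/sin δ ≈ 2.017, b = sin(fδ)/sin δ ≈ 1.463.
p = a·p₁ + b·p₂ ≈ (-0.618, -0.246, -0.746); φ = arcsin(p_z) ≈ -48.28°, λ = atan2(p_y, p_x) ≈ -158.29°.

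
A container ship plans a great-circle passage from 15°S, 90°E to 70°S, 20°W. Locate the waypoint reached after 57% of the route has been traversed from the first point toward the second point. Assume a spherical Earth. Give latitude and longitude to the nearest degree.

≈ 58°S, 64°E

Write both endpoints as unit vectors p₁, p₂ with components (cos φ cos λ, cos φ sin λ, sin φ).
The central angle between the endpoints is δ = arccos(p₁·p₂) ≈ 1.440 rad (82.5°).
Interpolate at f = 0.57 with slerp weights a = sin((1−f)δ)/sin δ ≈ 0.585, b = sin(fδ)/sin δ ≈ 0.738.
p = a·p₁ + b·p₂ ≈ (0.237, 0.479, -0.845); φ = arcsin(p_z) ≈ -57.68°, λ = atan2(p_y, p_x) ≈ 63.66°.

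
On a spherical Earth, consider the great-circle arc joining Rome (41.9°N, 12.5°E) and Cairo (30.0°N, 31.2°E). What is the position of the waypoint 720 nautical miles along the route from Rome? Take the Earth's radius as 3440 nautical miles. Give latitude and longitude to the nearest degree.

Convert each endpoint to a unit vector on the sphere (x = cos φ cos λ, y = cos φ sin λ, z = sin φ).
The central angle between the endpoints is δ = arccos(p₁·p₂) ≈ 0.335 rad (19.2°). The total great-circle distance is δ·R ≈ 0.335 × 3440 ≈ 1152 nmi, so the target fraction is f = 720/1152 ≈ 0.625.
Interpolate at f ≈ 0.625 with slerp weights a = sin((1−f)δ)/sin δ ≈ 0.381, b = sin(fδ)/sin δ ≈ 0.632.
p = a·p₁ + b·p₂ ≈ (0.745, 0.345, 0.571); φ = arcsin(p_z) ≈ 34.79°, λ = atan2(p_y, p_x) ≈ 24.85°.

≈ (35°N, 25°E)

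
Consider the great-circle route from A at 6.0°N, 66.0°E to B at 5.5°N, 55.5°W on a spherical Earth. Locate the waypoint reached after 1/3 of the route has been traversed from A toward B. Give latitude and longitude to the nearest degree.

Convert each endpoint to a unit vector on the sphere (x = cos φ cos λ, y = cos φ sin λ, z = sin φ).
The central angle between the endpoints is δ = arccos(p₁·p₂) ≈ 2.103 rad (120.5°).
Interpolate at f = 1/3 with slerp weights a = sin((1−f)δ)/sin δ ≈ 1.144, b = sin(fδ)/sin δ ≈ 0.748.
p = a·p₁ + b·p₂ ≈ (0.885, 0.425, 0.191); φ = arcsin(p_z) ≈ 11.03°, λ = atan2(p_y, p_x) ≈ 25.68°.

≈ 11°N, 26°E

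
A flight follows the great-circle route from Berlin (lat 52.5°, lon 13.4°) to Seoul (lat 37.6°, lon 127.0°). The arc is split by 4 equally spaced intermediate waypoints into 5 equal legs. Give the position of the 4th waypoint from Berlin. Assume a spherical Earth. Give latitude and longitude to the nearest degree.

≈ lat 49°, lon 114°

From cos δ = sin φ₁ sin φ₂ + cos φ₁ cos φ₂ cos Δλ, the central angle is δ ≈ 1.276 rad (73.1°).
Interpolate at f = 4/5 with slerp weights a = sin((1−f)δ)/sin δ ≈ 0.264, b = sin(fδ)/sin δ ≈ 0.891.
p = a·p₁ + b·p₂ ≈ (-0.269, 0.601, 0.753); φ = arcsin(p_z) ≈ 48.84°, λ = atan2(p_y, p_x) ≈ 114.08°.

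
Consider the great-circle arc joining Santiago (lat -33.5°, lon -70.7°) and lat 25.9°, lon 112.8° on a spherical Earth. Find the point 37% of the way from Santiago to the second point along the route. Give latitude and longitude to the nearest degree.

≈ lat -69°, lon -174°

Convert each endpoint to a unit vector on the sphere (x = cos φ cos λ, y = cos φ sin λ, z = sin φ).
The central angle between the endpoints is δ = arccos(p₁·p₂) ≈ 2.999 rad (171.8°).
Interpolate at f = 0.37 with slerp weights a = sin((1−f)δ)/sin δ ≈ 6.672, b = sin(fδ)/sin δ ≈ 6.291.
p = a·p₁ + b·p₂ ≈ (-0.354, -0.034, -0.935); φ = arcsin(p_z) ≈ -69.16°, λ = atan2(p_y, p_x) ≈ -174.50°.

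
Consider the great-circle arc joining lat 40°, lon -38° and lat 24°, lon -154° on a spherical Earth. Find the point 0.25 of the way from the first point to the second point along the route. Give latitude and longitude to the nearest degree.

Write both endpoints as unit vectors p₁, p₂ with components (cos φ cos λ, cos φ sin λ, sin φ).
The central angle between the endpoints is δ = arccos(p₁·p₂) ≈ 1.616 rad (92.6°).
Interpolate at f = 0.25 with slerp weights a = sin((1−f)δ)/sin δ ≈ 0.937, b = sin(fδ)/sin δ ≈ 0.394.
p = a·p₁ + b·p₂ ≈ (0.243, -0.600, 0.763); φ = arcsin(p_z) ≈ 49.69°, λ = atan2(p_y, p_x) ≈ -67.97°.

≈ lat 50°, lon -68°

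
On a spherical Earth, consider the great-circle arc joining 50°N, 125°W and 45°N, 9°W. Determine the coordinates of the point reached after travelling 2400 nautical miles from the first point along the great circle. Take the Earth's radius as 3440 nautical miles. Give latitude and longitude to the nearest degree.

Convert each endpoint to a unit vector on the sphere (x = cos φ cos λ, y = cos φ sin λ, z = sin φ).
The central angle between the endpoints is δ = arccos(p₁·p₂) ≈ 1.221 rad (70.0°). The total great-circle distance is δ·R ≈ 1.221 × 3440 ≈ 4201 nmi, so the target fraction is f = 2400/4201 ≈ 0.571.
Interpolate at f ≈ 0.571 with slerp weights a = sin((1−f)δ)/sin δ ≈ 0.532, b = sin(fδ)/sin δ ≈ 0.684.
p = a·p₁ + b·p₂ ≈ (0.281, -0.356, 0.891); φ = arcsin(p_z) ≈ 63.02°, λ = atan2(p_y, p_x) ≈ -51.67°.

≈ 63°N, 52°W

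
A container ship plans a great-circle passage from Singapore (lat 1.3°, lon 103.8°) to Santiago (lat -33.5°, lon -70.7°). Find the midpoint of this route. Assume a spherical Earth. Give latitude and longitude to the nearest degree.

Write both endpoints as unit vectors p₁, p₂ with components (cos φ cos λ, cos φ sin λ, sin φ).
The central angle between the endpoints is δ = arccos(p₁·p₂) ≈ 2.572 rad (147.4°).
Interpolate at f = 1/2 with slerp weights a = sin((1−f)δ)/sin δ ≈ 1.781, b = sin(fδ)/sin δ ≈ 1.781.
p = a·p₁ + b·p₂ ≈ (0.066, 0.327, -0.943); φ = arcsin(p_z) ≈ -70.48°, λ = atan2(p_y, p_x) ≈ 78.58°.

≈ lat -70°, lon 79°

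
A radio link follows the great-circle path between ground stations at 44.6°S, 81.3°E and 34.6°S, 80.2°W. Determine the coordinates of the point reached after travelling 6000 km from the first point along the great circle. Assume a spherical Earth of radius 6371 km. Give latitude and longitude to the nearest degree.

≈ 76°S, 40°W

Write both endpoints as unit vectors p₁, p₂ with components (cos φ cos λ, cos φ sin λ, sin φ).
The central angle between the endpoints is δ = arccos(p₁·p₂) ≈ 1.729 rad (99.0°). The total great-circle distance is δ·R ≈ 1.729 × 6371 ≈ 11013 km, so the target fraction is f = 6000/11013 ≈ 0.545.
Interpolate at f ≈ 0.545 with slerp weights a = sin((1−f)δ)/sin δ ≈ 0.717, b = sin(fδ)/sin δ ≈ 0.819.
p = a·p₁ + b·p₂ ≈ (0.192, -0.159, -0.968); φ = arcsin(p_z) ≈ -75.55°, λ = atan2(p_y, p_x) ≈ -39.72°.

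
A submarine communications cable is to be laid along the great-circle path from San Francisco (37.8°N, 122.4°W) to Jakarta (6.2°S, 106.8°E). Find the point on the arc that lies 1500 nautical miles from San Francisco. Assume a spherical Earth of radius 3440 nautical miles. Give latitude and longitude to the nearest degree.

≈ 43°N, 155°W

Convert each endpoint to a unit vector on the sphere (x = cos φ cos λ, y = cos φ sin λ, z = sin φ).
The central angle between the endpoints is δ = arccos(p₁·p₂) ≈ 2.189 rad (125.4°). The total great-circle distance is δ·R ≈ 2.189 × 3440 ≈ 7530 nmi, so the target fraction is f = 1500/7530 ≈ 0.199.
Interpolate at f ≈ 0.199 with slerp weights a = sin((1−f)δ)/sin δ ≈ 1.207, b = sin(fδ)/sin δ ≈ 0.518.
p = a·p₁ + b·p₂ ≈ (-0.660, -0.312, 0.684); φ = arcsin(p_z) ≈ 43.13°, λ = atan2(p_y, p_x) ≈ -154.70°.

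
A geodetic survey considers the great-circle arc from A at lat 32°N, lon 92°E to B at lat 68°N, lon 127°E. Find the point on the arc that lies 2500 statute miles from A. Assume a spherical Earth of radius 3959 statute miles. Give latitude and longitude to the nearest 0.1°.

≈ lat 64.3°N, lon 118.3°E

From cos δ = sin φ₁ sin φ₂ + cos φ₁ cos φ₂ cos Δλ, the central angle is δ ≈ 0.720 rad (41.3°). The total great-circle distance is δ·R ≈ 0.720 × 3959 ≈ 2852 mi, so the target fraction is f = 2500/2852 ≈ 0.877.
Interpolate at f ≈ 0.877 with slerp weights a = sin((1−f)δ)/sin δ ≈ 0.135, b = sin(fδ)/sin δ ≈ 0.895.
p = a·p₁ + b·p₂ ≈ (-0.206, 0.382, 0.901); φ = arcsin(p_z) ≈ 64.30°, λ = atan2(p_y, p_x) ≈ 118.32°.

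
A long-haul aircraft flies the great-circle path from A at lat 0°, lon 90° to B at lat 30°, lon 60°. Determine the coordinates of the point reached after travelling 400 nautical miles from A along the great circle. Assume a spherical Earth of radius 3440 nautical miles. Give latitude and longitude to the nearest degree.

Convert each endpoint to a unit vector on the sphere (x = cos φ cos λ, y = cos φ sin λ, z = sin φ).
The central angle between the endpoints is δ = arccos(p₁·p₂) ≈ 0.723 rad (41.4°). The total great-circle distance is δ·R ≈ 0.723 × 3440 ≈ 2486 nmi, so the target fraction is f = 400/2486 ≈ 0.161.
Interpolate at f ≈ 0.161 with slerp weights a = sin((1−f)δ)/sin δ ≈ 0.862, b = sin(fδ)/sin δ ≈ 0.175.
p = a·p₁ + b·p₂ ≈ (0.076, 0.993, 0.088); φ = arcsin(p_z) ≈ 5.03°, λ = atan2(p_y, p_x) ≈ 85.63°.

≈ lat 5°, lon 86°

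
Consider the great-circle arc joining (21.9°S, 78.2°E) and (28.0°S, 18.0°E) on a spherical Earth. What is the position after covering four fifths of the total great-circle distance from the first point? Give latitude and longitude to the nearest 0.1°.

≈ (29.0°S, 30.3°E)

From cos δ = sin φ₁ sin φ₂ + cos φ₁ cos φ₂ cos Δλ, the central angle is δ ≈ 0.949 rad (54.4°).
Interpolate at f = 4/5 with slerp weights a = sin((1−f)δ)/sin δ ≈ 0.232, b = sin(fδ)/sin δ ≈ 0.847.
p = a·p₁ + b·p₂ ≈ (0.755, 0.442, -0.484); φ = arcsin(p_z) ≈ -28.96°, λ = atan2(p_y, p_x) ≈ 30.33°.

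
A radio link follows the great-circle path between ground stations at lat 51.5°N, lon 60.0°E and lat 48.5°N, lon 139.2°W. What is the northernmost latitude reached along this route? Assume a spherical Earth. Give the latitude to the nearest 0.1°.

≈ 82.0°N

The great circle lies in the plane with unit normal n̂ = (p₁ × p₂)/|p₁ × p₂|.
Here n̂_z ≈ +0.138; the vertex latitude is φ_max = arccos|n̂_z| ≈ 82.0°.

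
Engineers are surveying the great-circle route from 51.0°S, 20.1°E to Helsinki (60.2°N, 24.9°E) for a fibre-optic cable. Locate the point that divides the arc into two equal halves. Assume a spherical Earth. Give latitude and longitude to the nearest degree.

From cos δ = sin φ₁ sin φ₂ + cos φ₁ cos φ₂ cos Δλ, the central angle is δ ≈ 1.942 rad (111.3°).
Interpolate at f = 1/2 with slerp weights a = sin((1−f)δ)/sin δ ≈ 0.886, b = sin(fδ)/sin δ ≈ 0.886.
p = a·p₁ + b·p₂ ≈ (0.923, 0.377, 0.080); φ = arcsin(p_z) ≈ 4.60°, λ = atan2(p_y, p_x) ≈ 22.22°.

≈ 5°N, 22°E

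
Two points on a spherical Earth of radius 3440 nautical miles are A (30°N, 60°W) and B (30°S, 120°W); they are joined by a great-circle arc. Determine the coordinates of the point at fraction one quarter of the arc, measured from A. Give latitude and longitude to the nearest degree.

Write both endpoints as unit vectors p₁, p₂ with components (cos φ cos λ, cos φ sin λ, sin φ).
The central angle between the endpoints is δ = arccos(p₁·p₂) ≈ 1.445 rad (82.8°).
Interpolate at f = 1/4 with slerp weights a = sin((1−f)δ)/sin δ ≈ 0.891, b = sin(fδ)/sin δ ≈ 0.356.
p = a·p₁ + b·p₂ ≈ (0.231, -0.935, 0.267); φ = arcsin(p_z) ≈ 15.50°, λ = atan2(p_y, p_x) ≈ -76.10°.

≈ (16°N, 76°W)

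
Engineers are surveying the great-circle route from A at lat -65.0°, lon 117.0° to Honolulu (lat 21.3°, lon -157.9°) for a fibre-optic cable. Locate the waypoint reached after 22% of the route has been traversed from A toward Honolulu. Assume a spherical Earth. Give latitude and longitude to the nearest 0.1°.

Convert each endpoint to a unit vector on the sphere (x = cos φ cos λ, y = cos φ sin λ, z = sin φ).
The central angle between the endpoints is δ = arccos(p₁·p₂) ≈ 1.871 rad (107.2°).
Interpolate at f = 0.22 with slerp weights a = sin((1−f)δ)/sin δ ≈ 1.040, b = sin(fδ)/sin δ ≈ 0.419.
p = a·p₁ + b·p₂ ≈ (-0.561, 0.245, -0.791); φ = arcsin(p_z) ≈ -52.25°, λ = atan2(p_y, p_x) ≈ 156.42°.

≈ lat -52.2°, lon 156.4°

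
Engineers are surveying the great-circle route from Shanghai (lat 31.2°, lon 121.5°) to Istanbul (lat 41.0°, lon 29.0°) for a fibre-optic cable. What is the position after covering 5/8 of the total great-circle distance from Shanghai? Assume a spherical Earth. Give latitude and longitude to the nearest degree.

≈ lat 47°, lon 66°

Write both endpoints as unit vectors p₁, p₂ with components (cos φ cos λ, cos φ sin λ, sin φ).
The central angle between the endpoints is δ = arccos(p₁·p₂) ≈ 1.254 rad (71.8°).
Interpolate at f = 5/8 with slerp weights a = sin((1−f)δ)/sin δ ≈ 0.477, b = sin(fδ)/sin δ ≈ 0.743.
p = a·p₁ + b·p₂ ≈ (0.277, 0.620, 0.734); φ = arcsin(p_z) ≈ 47.25°, λ = atan2(p_y, p_x) ≈ 65.89°.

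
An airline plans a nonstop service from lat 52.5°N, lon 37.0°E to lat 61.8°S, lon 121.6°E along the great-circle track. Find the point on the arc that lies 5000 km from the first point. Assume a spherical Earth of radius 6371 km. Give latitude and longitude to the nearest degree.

≈ lat 13°N, lon 64°E

From cos δ = sin φ₁ sin φ₂ + cos φ₁ cos φ₂ cos Δλ, the central angle is δ ≈ 2.308 rad (132.2°). The total great-circle distance is δ·R ≈ 2.308 × 6371 ≈ 14703 km, so the target fraction is f = 5000/14703 ≈ 0.340.
Interpolate at f ≈ 0.340 with slerp weights a = sin((1−f)δ)/sin δ ≈ 1.349, b = sin(fδ)/sin δ ≈ 0.954.
p = a·p₁ + b·p₂ ≈ (0.420, 0.878, 0.229); φ = arcsin(p_z) ≈ 13.24°, λ = atan2(p_y, p_x) ≈ 64.47°.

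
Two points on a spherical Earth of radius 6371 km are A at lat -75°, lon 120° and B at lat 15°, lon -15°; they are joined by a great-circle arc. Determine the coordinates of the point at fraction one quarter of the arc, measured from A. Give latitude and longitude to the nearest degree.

Convert each endpoint to a unit vector on the sphere (x = cos φ cos λ, y = cos φ sin λ, z = sin φ).
The central angle between the endpoints is δ = arccos(p₁·p₂) ≈ 2.012 rad (115.3°).
Interpolate at f = 1/4 with slerp weights a = sin((1−f)δ)/sin δ ≈ 1.104, b = sin(fδ)/sin δ ≈ 0.533.
p = a·p₁ + b·p₂ ≈ (0.354, 0.114, -0.928); φ = arcsin(p_z) ≈ -68.14°, λ = atan2(p_y, p_x) ≈ 17.85°.

≈ lat -68°, lon 18°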